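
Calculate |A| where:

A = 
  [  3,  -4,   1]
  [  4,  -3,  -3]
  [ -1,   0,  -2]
Cofactor expansion along row 1:
det(A) = (3)·((-3)(-2) - (-3)(0)) - (-4)·((4)(-2) - (-3)(-1)) + (1)·((4)(0) - (-3)(-1))
  = (3)(6) - (-4)(-11) + (1)(-3)
  = -29

det(A) = -29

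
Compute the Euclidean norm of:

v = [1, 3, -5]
5.916

||v||₂ = √((1)² + (3)² + (-5)²) = √35 = 5.916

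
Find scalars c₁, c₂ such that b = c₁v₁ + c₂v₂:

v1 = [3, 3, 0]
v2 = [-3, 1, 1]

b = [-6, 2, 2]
c1 = 0, c2 = 2

b = 0·v1 + 2·v2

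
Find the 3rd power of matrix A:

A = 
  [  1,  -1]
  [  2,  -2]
A^3 = 
  [  1,  -1]
  [  2,  -2]

A² = A·A:
A²[1,1] = (1)(1) + (-1)(2) = -1
A²[1,2] = (1)(-1) + (-1)(-2) = 1
A²[2,1] = (2)(1) + (-2)(2) = -2
A²[2,2] = (2)(-1) + (-2)(-2) = 2
A² = 
  [ -1,   1]
  [ -2,   2]

A^3 = A^2·A:
A^3[1,1] = (-1)(1) + (1)(2) = 1
A^3[1,2] = (-1)(-1) + (1)(-2) = -1
A^3[2,1] = (-2)(1) + (2)(2) = 2
A^3[2,2] = (-2)(-1) + (2)(-2) = -2
A^3 = 
  [  1,  -1]
  [  2,  -2]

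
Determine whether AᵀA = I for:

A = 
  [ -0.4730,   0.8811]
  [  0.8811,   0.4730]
Yes

AᵀA = 
  [  1.0001,   0]
  [  0,   1.0001]
≈ I (equal to I up to the 4-dp rounding of the entries)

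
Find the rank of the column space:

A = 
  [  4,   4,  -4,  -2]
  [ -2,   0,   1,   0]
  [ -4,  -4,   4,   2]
dim(Col(A)) = 2

Row reduce:
R2 → R2 + (1/2)·R1
R3 → R3 + (1)·R1
REF = 
  [  4,   4,  -4,  -2]
  [  0,   2,  -1,  -1]
  [  0,   0,   0,   0]
Pivot columns: 1, 2 → 2 pivots.
dim(Col(A)) = number of pivot columns = 2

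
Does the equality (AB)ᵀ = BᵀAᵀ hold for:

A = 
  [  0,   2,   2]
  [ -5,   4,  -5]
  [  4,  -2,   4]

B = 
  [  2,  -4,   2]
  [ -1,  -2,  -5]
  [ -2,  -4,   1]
Yes

(AB)ᵀ = 
  [ -6,  -4,   2]
  [-12,  32, -28]
  [ -8, -35,  22]

BᵀAᵀ = 
  [ -6,  -4,   2]
  [-12,  32, -28]
  [ -8, -35,  22]

Both sides are equal — this is the standard identity (AB)ᵀ = BᵀAᵀ, which holds for all A, B.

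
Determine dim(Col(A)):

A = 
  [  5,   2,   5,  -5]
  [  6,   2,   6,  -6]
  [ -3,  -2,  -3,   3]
Row reduce:
R2 → R2 - (6/5)·R1
R3 → R3 + (3/5)·R1
R3 → R3 - (2)·R2
REF = 
  [   5,    2,    5,   -5]
  [   0, -2/5,    0,    0]
  [   0,    0,    0,    0]
Pivot columns: 1, 2 → 2 pivots.
dim(Col(A)) = number of pivot columns = 2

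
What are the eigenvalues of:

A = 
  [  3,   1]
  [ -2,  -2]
λ = (1 + √17)/2, (1 - √17)/2  (≈ 2.562, -1.562)

tr(A) = 1, det(A) = -4
Characteristic polynomial: λ² - tr(A)λ + det(A) = λ² - λ - 4
λ² - λ - 4 = 0  ⇒  λ = (1 ± √((-1)² - 4·(-4)))/2 = (1 ± √(17))/2
  = (1 + √17)/2,  (1 - √17)/2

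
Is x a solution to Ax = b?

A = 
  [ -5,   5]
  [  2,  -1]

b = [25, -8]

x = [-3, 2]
Yes

Ax = [25, -8] = b ✓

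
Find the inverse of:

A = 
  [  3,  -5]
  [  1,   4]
det(A) = (3)(4) - (-5)(1) = 17
For a 2×2 matrix, A⁻¹ = (1/det(A)) · [[d, -b], [-c, a]]
    = (1/17) · [[4, 5], [-1, 3]]

A⁻¹ = 
  [ 4/17,  5/17]
  [-1/17,  3/17]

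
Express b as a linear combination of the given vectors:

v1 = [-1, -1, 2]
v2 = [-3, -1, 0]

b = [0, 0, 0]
c1 = 0, c2 = 0

b = 0·v1 + 0·v2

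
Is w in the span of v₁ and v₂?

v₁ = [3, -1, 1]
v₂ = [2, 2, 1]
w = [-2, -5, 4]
No

Form the augmented matrix and row-reduce:
[v₁|v₂|w] = 
  [  3,   2,  -2]
  [ -1,   2,  -5]
  [  1,   1,   4]
R2 → R2 + (1/3)·R1
R3 → R3 - (1/3)·R1
R3 → R3 - (1/8)·R2
REF = 
  [    3,     2,    -2]
  [    0,   8/3, -17/3]
  [    0,     0,  43/8]

Row 3 reads [0 0 | 43/8], i.e. 0 = 43/8, so the system is inconsistent and w ∉ span{v₁, v₂}.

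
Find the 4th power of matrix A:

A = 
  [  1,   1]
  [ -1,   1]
A² = A·A:
A²[1,1] = (1)(1) + (1)(-1) = 0
A²[1,2] = (1)(1) + (1)(1) = 2
A²[2,1] = (-1)(1) + (1)(-1) = -2
A²[2,2] = (-1)(1) + (1)(1) = 0
A² = 
  [  0,   2]
  [ -2,   0]

A^3 = A^2·A:
A^3[1,1] = (0)(1) + (2)(-1) = -2
A^3[1,2] = (0)(1) + (2)(1) = 2
A^3[2,1] = (-2)(1) + (0)(-1) = -2
A^3[2,2] = (-2)(1) + (0)(1) = -2
A^3 = 
  [ -2,   2]
  [ -2,  -2]

A^4 = A^3·A:
A^4[1,1] = (-2)(1) + (2)(-1) = -4
A^4[1,2] = (-2)(1) + (2)(1) = 0
A^4[2,1] = (-2)(1) + (-2)(-1) = 0
A^4[2,2] = (-2)(1) + (-2)(1) = -4
A^4 = 
  [ -4,   0]
  [  0,  -4]

Therefore
A^4 = 
  [ -4,   0]
  [  0,  -4]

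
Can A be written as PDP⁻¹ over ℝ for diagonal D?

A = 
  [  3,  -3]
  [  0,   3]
No

tr(A) = 6, det(A) = 9
Characteristic polynomial: λ² - tr(A)λ + det(A) = λ² - 6λ + 9
λ² - 6λ + 9 = (λ - 3)²
Eigenvalues: 3, 3
λ=3: alg. mult. = 2, geom. mult. = 2 - rank(A - (3)I) = 2 - 1 = 1
Sum of geometric multiplicities = 1 < n = 2, so there aren't enough independent eigenvectors.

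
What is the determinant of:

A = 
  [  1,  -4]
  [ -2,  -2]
For a 2×2 matrix, det = ad - bc = (1)(-2) - (-4)(-2) = -10

det(A) = -10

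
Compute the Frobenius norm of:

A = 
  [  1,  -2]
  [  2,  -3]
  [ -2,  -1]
||A||_F = 4.796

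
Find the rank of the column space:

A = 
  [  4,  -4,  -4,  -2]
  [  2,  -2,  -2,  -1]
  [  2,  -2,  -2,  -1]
dim(Col(A)) = 1

Row reduce:
R2 → R2 - (1/2)·R1
R3 → R3 - (1/2)·R1
REF = 
  [  4,  -4,  -4,  -2]
  [  0,   0,   0,   0]
  [  0,   0,   0,   0]
Pivot columns: 1 → 1 pivot.
dim(Col(A)) = number of pivot columns = 1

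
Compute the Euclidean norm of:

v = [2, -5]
5.385

||v||₂ = √((2)² + (-5)²) = √29 = 5.385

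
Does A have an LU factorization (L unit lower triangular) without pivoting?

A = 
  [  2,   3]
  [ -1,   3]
Yes.
A[1,1] = 2 ≠ 0, so Gaussian elimination proceeds without a row swap: multiplier ℓ₂₁ = (-1)/(2) = -1/2, and U[2,2] = 3 - (-1/2)(3) = 9/2.
L = 
  [   1,    0]
  [-1/2,    1]
U = 
  [  2,   3]
  [  0, 9/2]
Check row 2 of LU: [(-1/2)(2), (-1/2)(3) + (9/2)] = [-1, 3] = row 2 of A ✓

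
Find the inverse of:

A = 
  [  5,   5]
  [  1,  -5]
det(A) = (5)(-5) - (5)(1) = -30
For a 2×2 matrix, A⁻¹ = (1/det(A)) · [[d, -b], [-c, a]]
    = (-1/30) · [[-5, -5], [-1, 5]]

A⁻¹ = 
  [ 1/6,  1/6]
  [1/30, -1/6]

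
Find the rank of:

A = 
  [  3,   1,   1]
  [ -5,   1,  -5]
rank(A) = 2

Row reduce:
R2 → R2 + (5/3)·R1
REF = 
  [    3,     1,     1]
  [    0,   8/3, -10/3]
Pivot columns: 1, 2 → 2 pivots.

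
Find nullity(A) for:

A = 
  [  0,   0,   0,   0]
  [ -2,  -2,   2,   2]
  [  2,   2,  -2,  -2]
nullity(A) = 3

Row reduce:
Swap R1 ↔ R2
R3 → R3 + (1)·R1
REF = 
  [ -2,  -2,   2,   2]
  [  0,   0,   0,   0]
  [  0,   0,   0,   0]
Pivot columns: 1 → 1 pivot.
rank(A) = 1, so nullity(A) = 4 - 1 = 3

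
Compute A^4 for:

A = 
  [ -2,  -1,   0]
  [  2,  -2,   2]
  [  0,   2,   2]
A² = A·A:
A²[1,1] = (-2)(-2) + (-1)(2) + (0)(0) = 2
A²[1,2] = (-2)(-1) + (-1)(-2) + (0)(2) = 4
A²[1,3] = (-2)(0) + (-1)(2) + (0)(2) = -2
A²[2,1] = (2)(-2) + (-2)(2) + (2)(0) = -8
A²[2,2] = (2)(-1) + (-2)(-2) + (2)(2) = 6
A²[2,3] = (2)(0) + (-2)(2) + (2)(2) = 0
A²[3,1] = (0)(-2) + (2)(2) + (2)(0) = 4
A²[3,2] = (0)(-1) + (2)(-2) + (2)(2) = 0
A²[3,3] = (0)(0) + (2)(2) + (2)(2) = 8
A² = 
  [  2,   4,  -2]
  [ -8,   6,   0]
  [  4,   0,   8]

A^3 = A^2·A:
A^3[1,1] = (2)(-2) + (4)(2) + (-2)(0) = 4
A^3[1,2] = (2)(-1) + (4)(-2) + (-2)(2) = -14
A^3[1,3] = (2)(0) + (4)(2) + (-2)(2) = 4
A^3[2,1] = (-8)(-2) + (6)(2) + (0)(0) = 28
A^3[2,2] = (-8)(-1) + (6)(-2) + (0)(2) = -4
A^3[2,3] = (-8)(0) + (6)(2) + (0)(2) = 12
A^3[3,1] = (4)(-2) + (0)(2) + (8)(0) = -8
A^3[3,2] = (4)(-1) + (0)(-2) + (8)(2) = 12
A^3[3,3] = (4)(0) + (0)(2) + (8)(2) = 16
A^3 = 
  [  4, -14,   4]
  [ 28,  -4,  12]
  [ -8,  12,  16]

A^4 = A^3·A:
A^4[1,1] = (4)(-2) + (-14)(2) + (4)(0) = -36
A^4[1,2] = (4)(-1) + (-14)(-2) + (4)(2) = 32
A^4[1,3] = (4)(0) + (-14)(2) + (4)(2) = -20
A^4[2,1] = (28)(-2) + (-4)(2) + (12)(0) = -64
A^4[2,2] = (28)(-1) + (-4)(-2) + (12)(2) = 4
A^4[2,3] = (28)(0) + (-4)(2) + (12)(2) = 16
A^4[3,1] = (-8)(-2) + (12)(2) + (16)(0) = 40
A^4[3,2] = (-8)(-1) + (12)(-2) + (16)(2) = 16
A^4[3,3] = (-8)(0) + (12)(2) + (16)(2) = 56
A^4 = 
  [-36,  32, -20]
  [-64,   4,  16]
  [ 40,  16,  56]

Therefore
A^4 = 
  [-36,  32, -20]
  [-64,   4,  16]
  [ 40,  16,  56]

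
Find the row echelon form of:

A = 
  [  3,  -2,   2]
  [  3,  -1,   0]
Row operations:
R2 → R2 - (1)·R1

Resulting echelon form:
REF = 
  [  3,  -2,   2]
  [  0,   1,  -2]

Rank = 2 (number of non-zero pivot rows).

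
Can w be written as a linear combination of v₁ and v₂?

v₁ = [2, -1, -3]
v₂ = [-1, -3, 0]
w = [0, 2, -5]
No

Form the augmented matrix and row-reduce:
[v₁|v₂|w] = 
  [  2,  -1,   0]
  [ -1,  -3,   2]
  [ -3,   0,  -5]
R2 → R2 + (1/2)·R1
R3 → R3 + (3/2)·R1
R3 → R3 - (3/7)·R2
REF = 
  [    2,    -1,     0]
  [    0,  -7/2,     2]
  [    0,     0, -41/7]

Row 3 reads [0 0 | -41/7], i.e. 0 = -41/7, so the system is inconsistent and w ∉ span{v₁, v₂}.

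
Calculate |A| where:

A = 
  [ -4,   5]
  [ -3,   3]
For a 2×2 matrix, det = ad - bc = (-4)(3) - (5)(-3) = 3

det(A) = 3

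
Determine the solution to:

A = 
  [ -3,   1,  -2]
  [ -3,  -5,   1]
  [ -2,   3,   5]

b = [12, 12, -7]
x = [-3, -1, -2]

Row reduce the augmented matrix [A|b]:
R2 → R2 - (1)·R1
R3 → R3 - (2/3)·R1
R3 → R3 + (7/18)·R2
REF = 
  [  -3,    1,   -2,   12]
  [   0,   -6,    3,    0]
  [   0,    0, 15/2,  -15]

Back-substitution:
x₃ = (-15) / (15/2) = -2
x₂ = (0 - (3)(-2)) / (-6) = -1
x₁ = (12 - (1)(-1) - (-2)(-2)) / (-3) = -3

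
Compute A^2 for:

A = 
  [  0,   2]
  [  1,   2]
A² = A·A:
A²[1,1] = (0)(0) + (2)(1) = 2
A²[1,2] = (0)(2) + (2)(2) = 4
A²[2,1] = (1)(0) + (2)(1) = 2
A²[2,2] = (1)(2) + (2)(2) = 6
A² = 
  [  2,   4]
  [  2,   6]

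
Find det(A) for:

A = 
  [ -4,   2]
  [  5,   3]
-22

For a 2×2 matrix, det = ad - bc = (-4)(3) - (2)(5) = -22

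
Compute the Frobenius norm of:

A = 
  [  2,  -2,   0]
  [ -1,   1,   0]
||A||_F = 3.162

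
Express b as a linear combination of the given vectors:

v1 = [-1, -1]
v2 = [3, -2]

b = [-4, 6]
c1 = -2, c2 = -2

b = -2·v1 + -2·v2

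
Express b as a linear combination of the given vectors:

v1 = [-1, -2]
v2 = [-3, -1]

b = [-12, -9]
c1 = 3, c2 = 3

b = 3·v1 + 3·v2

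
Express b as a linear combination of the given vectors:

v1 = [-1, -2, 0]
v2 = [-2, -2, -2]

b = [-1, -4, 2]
c1 = 3, c2 = -1

b = 3·v1 + -1·v2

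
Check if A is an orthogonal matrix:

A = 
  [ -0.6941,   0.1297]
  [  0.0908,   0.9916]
No

AᵀA = 
  [  0.4900,   0]
  [  0,   1.0001]
≠ I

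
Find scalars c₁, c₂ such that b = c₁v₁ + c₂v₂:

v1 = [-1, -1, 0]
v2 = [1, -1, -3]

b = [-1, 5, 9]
c1 = -2, c2 = -3

b = -2·v1 + -3·v2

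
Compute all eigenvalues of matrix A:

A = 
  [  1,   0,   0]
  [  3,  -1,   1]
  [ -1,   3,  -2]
λ = 1, (-3 + √13)/2, (-3 - √13)/2  (≈ 1, 0.3028, -3.303)

Characteristic polynomial: det(λI - A) = λ³ + 2λ² - 4λ + 1
Testing integer divisors of the constant term: p(1) = 0, so (λ - 1) is a factor:
p(λ) = (λ - 1)(λ² + 3λ - 1)
λ² + 3λ - 1 = 0  ⇒  λ = (-3 ± √((3)² - 4·(-1)))/2 = (-3 ± √(13))/2
  = (-3 + √13)/2,  (-3 - √13)/2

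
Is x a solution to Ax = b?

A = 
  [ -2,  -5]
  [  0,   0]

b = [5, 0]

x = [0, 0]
No

Ax = [0, 0] ≠ b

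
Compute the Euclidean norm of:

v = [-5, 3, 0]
5.831

||v||₂ = √((-5)² + (3)² + (0)²) = √34 = 5.831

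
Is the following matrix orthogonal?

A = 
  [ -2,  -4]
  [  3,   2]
No

AᵀA = 
  [ 13,  14]
  [ 14,  20]
≠ I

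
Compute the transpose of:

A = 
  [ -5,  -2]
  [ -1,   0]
Aᵀ = 
  [ -5,  -1]
  [ -2,   0]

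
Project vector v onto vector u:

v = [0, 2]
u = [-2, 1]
v·u = (0)(-2) + (2)(1) = 2
u·u = (-2)² + (1)² = 5
proj_u(v) = (v·u / u·u) × u = (2/5) × u

proj_u(v) = [-4/5, 2/5]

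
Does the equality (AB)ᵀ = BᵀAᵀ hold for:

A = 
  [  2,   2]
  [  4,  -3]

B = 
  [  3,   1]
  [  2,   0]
Yes

(AB)ᵀ = 
  [ 10,   6]
  [  2,   4]

BᵀAᵀ = 
  [ 10,   6]
  [  2,   4]

Both sides are equal — this is the standard identity (AB)ᵀ = BᵀAᵀ, which holds for all A, B.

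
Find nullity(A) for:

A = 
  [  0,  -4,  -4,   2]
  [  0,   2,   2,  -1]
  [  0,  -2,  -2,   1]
nullity(A) = 3

Row reduce:
R2 → R2 + (1/2)·R1
R3 → R3 - (1/2)·R1
REF = 
  [  0,  -4,  -4,   2]
  [  0,   0,   0,   0]
  [  0,   0,   0,   0]
Pivot columns: 2 → 1 pivot.
rank(A) = 1, so nullity(A) = 4 - 1 = 3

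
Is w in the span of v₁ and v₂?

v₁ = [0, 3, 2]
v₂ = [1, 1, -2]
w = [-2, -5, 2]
Yes

Form the augmented matrix and row-reduce:
[v₁|v₂|w] = 
  [  0,   1,  -2]
  [  3,   1,  -5]
  [  2,  -2,   2]
Swap R1 ↔ R2
R3 → R3 - (2/3)·R1
R3 → R3 + (8/3)·R2
REF = 
  [  3,   1,  -5]
  [  0,   1,  -2]
  [  0,   0,   0]

No row of the form [0 0 | nonzero], so the system is consistent. Back-substitution gives c₁ = -1, c₂ = -2: w = (-1)·v₁ + (-2)·v₂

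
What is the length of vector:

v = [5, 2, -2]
5.745

||v||₂ = √((5)² + (2)² + (-2)²) = √33 = 5.745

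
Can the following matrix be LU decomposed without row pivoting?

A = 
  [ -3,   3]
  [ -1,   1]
Yes.
A[1,1] = -3 ≠ 0, so Gaussian elimination proceeds without a row swap: multiplier ℓ₂₁ = (-1)/(-3) = 1/3, and U[2,2] = 1 - (1/3)(3) = 0.
L = 
  [  1,   0]
  [1/3,   1]
U = 
  [ -3,   3]
  [  0,   0]
Check row 2 of LU: [(1/3)(-3), (1/3)(3) + 0] = [-1, 1] = row 2 of A ✓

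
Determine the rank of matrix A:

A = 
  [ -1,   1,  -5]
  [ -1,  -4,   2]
rank(A) = 2

Row reduce:
R2 → R2 - (1)·R1
REF = 
  [ -1,   1,  -5]
  [  0,  -5,   7]
Pivot columns: 1, 2 → 2 pivots.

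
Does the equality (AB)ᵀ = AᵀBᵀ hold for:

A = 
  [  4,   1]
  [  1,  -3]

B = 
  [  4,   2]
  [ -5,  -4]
No

(AB)ᵀ = 
  [ 11,  19]
  [  4,  14]

AᵀBᵀ = 
  [ 18, -24]
  [ -2,   7]

The two matrices differ, so (AB)ᵀ ≠ AᵀBᵀ in general. The correct identity is (AB)ᵀ = BᵀAᵀ.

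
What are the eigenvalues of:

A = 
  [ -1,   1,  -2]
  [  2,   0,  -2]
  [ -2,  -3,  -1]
λ = -3, (1 + √33)/2, (1 - √33)/2  (≈ -3, 3.372, -2.372)

Characteristic polynomial: det(λI - A) = λ³ + 2λ² - 11λ - 24
Testing integer divisors of the constant term: p(-3) = 0, so (λ + 3) is a factor:
p(λ) = (λ + 3)(λ² - λ - 8)
λ² - λ - 8 = 0  ⇒  λ = (1 ± √((-1)² - 4·(-8)))/2 = (1 ± √(33))/2
  = (1 + √33)/2,  (1 - √33)/2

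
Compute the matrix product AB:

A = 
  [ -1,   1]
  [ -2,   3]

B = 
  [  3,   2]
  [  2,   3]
A is 2×2 and B is 2×2, so AB is 2×2. Each entry is (row of A)·(column of B):
AB[1,1] = (-1)(3) + (1)(2) = -1
AB[1,2] = (-1)(2) + (1)(3) = 1
AB[2,1] = (-2)(3) + (3)(2) = 0
AB[2,2] = (-2)(2) + (3)(3) = 5

AB = 
  [ -1,   1]
  [  0,   5]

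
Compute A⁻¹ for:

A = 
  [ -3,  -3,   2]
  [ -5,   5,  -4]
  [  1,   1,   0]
det(A) = (-3)·((5)(0) - (-4)(1)) - (-3)·((-5)(0) - (-4)(1)) + (2)·((-5)(1) - (5)(1))
  = (-3)(4) - (-3)(4) + (2)(-10)
  = -20
det(A) = -20 ≠ 0, so A is invertible.

Cofactors Cᵢⱼ = (-1)ⁱ⁺ʲ·Mᵢⱼ:
C = 
  [  4,  -4, -10]
  [  2,  -2,   0]
  [  2, -22, -30]

adj(A) = Cᵀ:
adj(A) = 
  [  4,   2,   2]
  [ -4,  -2, -22]
  [-10,   0, -30]

A⁻¹ = (-1/20) · adj(A):
A⁻¹ = 
  [ -1/5, -1/10, -1/10]
  [  1/5,  1/10, 11/10]
  [  1/2,     0,   3/2]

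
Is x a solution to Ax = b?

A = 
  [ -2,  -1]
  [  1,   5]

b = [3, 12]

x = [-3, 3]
Yes

Ax = [3, 12] = b ✓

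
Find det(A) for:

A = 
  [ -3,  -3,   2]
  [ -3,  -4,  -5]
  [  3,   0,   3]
78

Cofactor expansion along row 1:
det(A) = (-3)·((-4)(3) - (-5)(0)) - (-3)·((-3)(3) - (-5)(3)) + (2)·((-3)(0) - (-4)(3))
  = (-3)(-12) - (-3)(6) + (2)(12)
  = 78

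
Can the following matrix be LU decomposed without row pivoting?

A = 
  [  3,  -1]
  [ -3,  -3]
Yes.
A[1,1] = 3 ≠ 0, so Gaussian elimination proceeds without a row swap: multiplier ℓ₂₁ = (-3)/(3) = -1, and U[2,2] = -3 - (-1)(-1) = -4.
L = 
  [  1,   0]
  [ -1,   1]
U = 
  [  3,  -1]
  [  0,  -4]
Check row 2 of LU: [(-1)(3), (-1)(-1) + (-4)] = [-3, -3] = row 2 of A ✓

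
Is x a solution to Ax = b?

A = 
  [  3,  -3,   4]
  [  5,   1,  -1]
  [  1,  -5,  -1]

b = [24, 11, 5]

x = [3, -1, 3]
Yes

Ax = [24, 11, 5] = b ✓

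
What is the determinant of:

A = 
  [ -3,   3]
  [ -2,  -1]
For a 2×2 matrix, det = ad - bc = (-3)(-1) - (3)(-2) = 9

det(A) = 9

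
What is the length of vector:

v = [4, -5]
6.403

||v||₂ = √((4)² + (-5)²) = √41 = 6.403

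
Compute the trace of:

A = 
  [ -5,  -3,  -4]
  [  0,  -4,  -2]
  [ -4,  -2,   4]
-5

tr(A) = -5 + -4 + 4 = -5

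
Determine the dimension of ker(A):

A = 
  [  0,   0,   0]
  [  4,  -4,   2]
nullity(A) = 2

Row reduce:
Swap R1 ↔ R2
REF = 
  [  4,  -4,   2]
  [  0,   0,   0]
Pivot columns: 1 → 1 pivot.
rank(A) = 1, so nullity(A) = 3 - 1 = 2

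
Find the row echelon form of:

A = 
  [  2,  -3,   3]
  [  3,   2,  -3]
Row operations:
R2 → R2 - (3/2)·R1

Resulting echelon form:
REF = 
  [    2,    -3,     3]
  [    0,  13/2, -15/2]

Rank = 2 (number of non-zero pivot rows).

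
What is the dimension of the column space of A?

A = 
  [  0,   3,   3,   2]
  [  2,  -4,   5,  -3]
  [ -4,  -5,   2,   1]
Row reduce:
Swap R1 ↔ R2
R3 → R3 + (2)·R1
R3 → R3 + (13/3)·R2
REF = 
  [   2,   -4,    5,   -3]
  [   0,    3,    3,    2]
  [   0,    0,   25, 11/3]
Pivot columns: 1, 2, 3 → 3 pivots.
dim(Col(A)) = number of pivot columns = 3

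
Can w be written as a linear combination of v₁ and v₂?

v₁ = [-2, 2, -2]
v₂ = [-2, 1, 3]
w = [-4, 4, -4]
Yes

Form the augmented matrix and row-reduce:
[v₁|v₂|w] = 
  [ -2,  -2,  -4]
  [  2,   1,   4]
  [ -2,   3,  -4]
R2 → R2 + (1)·R1
R3 → R3 - (1)·R1
R3 → R3 + (5)·R2
REF = 
  [ -2,  -2,  -4]
  [  0,  -1,   0]
  [  0,   0,   0]

No row of the form [0 0 | nonzero], so the system is consistent. Back-substitution gives c₁ = 2, c₂ = 0: w = (2)·v₁ + (0)·v₂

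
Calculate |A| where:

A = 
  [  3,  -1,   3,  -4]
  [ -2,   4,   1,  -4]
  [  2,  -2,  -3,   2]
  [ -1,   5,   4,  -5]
-130

Cofactor expansion along row 1: det(A) = a₁₁M₁₁ - a₁₂M₁₂ + a₁₃M₁₃ - a₁₄M₁₄

M₁₁ = det[[4, 1, -4]; [-2, -3, 2]; [5, 4, -5]]
  = (4)·((-3)(-5) - (2)(4)) - (1)·((-2)(-5) - (2)(5)) + (-4)·((-2)(4) - (-3)(5))
  = (4)(7) - (1)(0) + (-4)(7)
  = 0
M₁₂ = det[[-2, 1, -4]; [2, -3, 2]; [-1, 4, -5]]
  = (-2)·((-3)(-5) - (2)(4)) - (1)·((2)(-5) - (2)(-1)) + (-4)·((2)(4) - (-3)(-1))
  = (-2)(7) - (1)(-8) + (-4)(5)
  = -26
M₁₃ = det[[-2, 4, -4]; [2, -2, 2]; [-1, 5, -5]]
  = (-2)·((-2)(-5) - (2)(5)) - (4)·((2)(-5) - (2)(-1)) + (-4)·((2)(5) - (-2)(-1))
  = (-2)(0) - (4)(-8) + (-4)(8)
  = 0
M₁₄ = det[[-2, 4, 1]; [2, -2, -3]; [-1, 5, 4]]
  = (-2)·((-2)(4) - (-3)(5)) - (4)·((2)(4) - (-3)(-1)) + (1)·((2)(5) - (-2)(-1))
  = (-2)(7) - (4)(5) + (1)(8)
  = -26

det(A) = (3)(0) - (-1)(-26) + (3)(0) - (-4)(-26) = -130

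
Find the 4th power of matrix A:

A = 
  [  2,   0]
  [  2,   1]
A² = A·A:
A²[1,1] = (2)(2) + (0)(2) = 4
A²[1,2] = (2)(0) + (0)(1) = 0
A²[2,1] = (2)(2) + (1)(2) = 6
A²[2,2] = (2)(0) + (1)(1) = 1
A² = 
  [  4,   0]
  [  6,   1]

A^3 = A^2·A:
A^3[1,1] = (4)(2) + (0)(2) = 8
A^3[1,2] = (4)(0) + (0)(1) = 0
A^3[2,1] = (6)(2) + (1)(2) = 14
A^3[2,2] = (6)(0) + (1)(1) = 1
A^3 = 
  [  8,   0]
  [ 14,   1]

A^4 = A^3·A:
A^4[1,1] = (8)(2) + (0)(2) = 16
A^4[1,2] = (8)(0) + (0)(1) = 0
A^4[2,1] = (14)(2) + (1)(2) = 30
A^4[2,2] = (14)(0) + (1)(1) = 1
A^4 = 
  [ 16,   0]
  [ 30,   1]

Therefore
A^4 = 
  [ 16,   0]
  [ 30,   1]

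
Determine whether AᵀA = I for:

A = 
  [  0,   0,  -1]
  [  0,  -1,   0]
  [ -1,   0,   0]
Yes

AᵀA = 
  [  1,   0,   0]
  [  0,   1,   0]
  [  0,   0,   1]
= I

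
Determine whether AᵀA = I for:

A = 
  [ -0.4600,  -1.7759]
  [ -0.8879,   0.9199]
No

AᵀA = 
  [  1,   0.0001]
  [  0.0001,   4]
≠ I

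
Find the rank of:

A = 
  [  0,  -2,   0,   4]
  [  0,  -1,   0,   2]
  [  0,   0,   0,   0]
rank(A) = 1

Row reduce:
R2 → R2 - (1/2)·R1
REF = 
  [  0,  -2,   0,   4]
  [  0,   0,   0,   0]
  [  0,   0,   0,   0]
Pivot columns: 2 → 1 pivot.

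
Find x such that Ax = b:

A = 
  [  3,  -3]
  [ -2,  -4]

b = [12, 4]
Row reduce the augmented matrix [A|b]:
R2 → R2 + (2/3)·R1
REF = 
  [  3,  -3,  12]
  [  0,  -6,  12]

Back-substitution:
x₂ = 12 / (-6) = -2
x₁ = (12 - (-3)(-2)) / 3 = 2

x = [2, -2]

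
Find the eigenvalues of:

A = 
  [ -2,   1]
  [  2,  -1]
tr(A) = -3, det(A) = 0
Characteristic polynomial: λ² - tr(A)λ + det(A) = λ² + 3λ
λ² + 3λ = λ(λ + 3)

λ = 0, -3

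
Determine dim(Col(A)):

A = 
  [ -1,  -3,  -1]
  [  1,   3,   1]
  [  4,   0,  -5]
Row reduce:
R2 → R2 + (1)·R1
R3 → R3 + (4)·R1
Swap R2 ↔ R3
REF = 
  [ -1,  -3,  -1]
  [  0, -12,  -9]
  [  0,   0,   0]
Pivot columns: 1, 2 → 2 pivots.
dim(Col(A)) = number of pivot columns = 2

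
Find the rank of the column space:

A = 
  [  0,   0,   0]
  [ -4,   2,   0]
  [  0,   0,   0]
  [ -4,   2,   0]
Row reduce:
Swap R1 ↔ R2
R4 → R4 - (1)·R1
REF = 
  [ -4,   2,   0]
  [  0,   0,   0]
  [  0,   0,   0]
  [  0,   0,   0]
Pivot columns: 1 → 1 pivot.
dim(Col(A)) = number of pivot columns = 1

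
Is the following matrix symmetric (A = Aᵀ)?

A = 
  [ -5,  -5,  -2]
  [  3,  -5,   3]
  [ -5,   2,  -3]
No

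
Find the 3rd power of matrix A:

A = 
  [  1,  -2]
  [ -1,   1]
A^3 = 
  [  7, -10]
  [ -5,   7]

A² = A·A:
A²[1,1] = (1)(1) + (-2)(-1) = 3
A²[1,2] = (1)(-2) + (-2)(1) = -4
A²[2,1] = (-1)(1) + (1)(-1) = -2
A²[2,2] = (-1)(-2) + (1)(1) = 3
A² = 
  [  3,  -4]
  [ -2,   3]

A^3 = A^2·A:
A^3[1,1] = (3)(1) + (-4)(-1) = 7
A^3[1,2] = (3)(-2) + (-4)(1) = -10
A^3[2,1] = (-2)(1) + (3)(-1) = -5
A^3[2,2] = (-2)(-2) + (3)(1) = 7
A^3 = 
  [  7, -10]
  [ -5,   7]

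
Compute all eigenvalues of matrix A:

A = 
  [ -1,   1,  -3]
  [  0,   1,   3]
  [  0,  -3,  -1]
Characteristic polynomial: det(λI - A) = λ³ + λ² + 8λ + 8
Testing integer divisors of the constant term: p(-1) = 0, so (λ + 1) is a factor:
p(λ) = (λ + 1)(λ² + 8)
λ² + 8 = 0  ⇒  λ = (0 ± √((0)² - 4·(8)))/2 = (0 ± √(-32))/2
  = 2i√2,  -2i√2

λ = -1, 2i√2, -2i√2  (≈ -1, 0 + 2.828i, 0 - 2.828i)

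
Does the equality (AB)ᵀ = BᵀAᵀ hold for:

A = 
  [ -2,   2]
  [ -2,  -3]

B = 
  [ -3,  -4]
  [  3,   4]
Yes

(AB)ᵀ = 
  [ 12,  -3]
  [ 16,  -4]

BᵀAᵀ = 
  [ 12,  -3]
  [ 16,  -4]

Both sides are equal — this is the standard identity (AB)ᵀ = BᵀAᵀ, which holds for all A, B.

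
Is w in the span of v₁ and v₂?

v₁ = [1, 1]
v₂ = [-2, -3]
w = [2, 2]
Yes

Form the augmented matrix and row-reduce:
[v₁|v₂|w] = 
  [  1,  -2,   2]
  [  1,  -3,   2]
R2 → R2 - (1)·R1
REF = 
  [  1,  -2,   2]
  [  0,  -1,   0]

No row of the form [0 0 | nonzero], so the system is consistent. Back-substitution gives c₁ = 2, c₂ = 0: w = (2)·v₁ + (0)·v₂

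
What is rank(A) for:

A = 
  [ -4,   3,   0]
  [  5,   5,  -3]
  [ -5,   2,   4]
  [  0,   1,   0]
Row reduce:
R2 → R2 + (5/4)·R1
R3 → R3 - (5/4)·R1
R3 → R3 + (1/5)·R2
R4 → R4 - (4/35)·R2
R4 → R4 - (12/119)·R3
REF = 
  [  -4,    3,    0]
  [   0, 35/4,   -3]
  [   0,    0, 17/5]
  [   0,    0,    0]
Pivot columns: 1, 2, 3 → 3 pivots.

rank(A) = 3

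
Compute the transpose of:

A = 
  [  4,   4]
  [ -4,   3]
Aᵀ = 
  [  4,  -4]
  [  4,   3]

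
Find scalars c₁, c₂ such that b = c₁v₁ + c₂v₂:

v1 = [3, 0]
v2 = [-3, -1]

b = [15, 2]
c1 = 3, c2 = -2

b = 3·v1 + -2·v2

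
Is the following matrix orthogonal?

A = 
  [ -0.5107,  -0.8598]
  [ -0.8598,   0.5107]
Yes

AᵀA = 
  [  1.0001,   0]
  [  0,   1.0001]
≈ I (equal to I up to the 4-dp rounding of the entries)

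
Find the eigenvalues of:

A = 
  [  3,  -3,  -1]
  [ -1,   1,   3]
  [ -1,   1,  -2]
λ = 0, 1 + √13, 1 - √13  (≈ 0, 4.606, -2.606)

Characteristic polynomial: det(λI - A) = λ³ - 2λ² - 12λ
The constant term is 0, so λ = 0 is a root: p(λ) = λ(λ² - 2λ - 12)
λ² - 2λ - 12 = 0  ⇒  λ = (2 ± √((-2)² - 4·(-12)))/2 = (2 ± √(52))/2
  = 1 + √13,  1 - √13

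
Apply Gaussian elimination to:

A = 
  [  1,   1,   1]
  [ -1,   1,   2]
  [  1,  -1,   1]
Row operations:
R2 → R2 + (1)·R1
R3 → R3 - (1)·R1
R3 → R3 + (1)·R2

Resulting echelon form:
REF = 
  [  1,   1,   1]
  [  0,   2,   3]
  [  0,   0,   3]

Rank = 3 (number of non-zero pivot rows).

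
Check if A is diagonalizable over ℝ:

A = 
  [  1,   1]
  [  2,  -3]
Yes

tr(A) = -2, det(A) = -5
Characteristic polynomial: λ² - tr(A)λ + det(A) = λ² + 2λ - 5
λ² + 2λ - 5 = 0  ⇒  λ = (-2 ± √((2)² - 4·(-5)))/2 = (-2 ± √(24))/2
  = -1 + √6,  -1 - √6
Eigenvalues: -1 + √6, -1 - √6  (≈ 1.449, -3.449)
The two irrational eigenvalues are distinct (simple), so each has alg. mult. = geom. mult. = 1.
Sum of geometric multiplicities equals n, so A has n independent eigenvectors.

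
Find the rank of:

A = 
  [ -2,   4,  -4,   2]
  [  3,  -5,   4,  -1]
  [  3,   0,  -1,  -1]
Row reduce:
R2 → R2 + (3/2)·R1
R3 → R3 + (3/2)·R1
R3 → R3 - (6)·R2
REF = 
  [ -2,   4,  -4,   2]
  [  0,   1,  -2,   2]
  [  0,   0,   5, -10]
Pivot columns: 1, 2, 3 → 3 pivots.

rank(A) = 3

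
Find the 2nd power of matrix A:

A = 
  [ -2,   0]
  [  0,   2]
A² = A·A:
A²[1,1] = (-2)(-2) + (0)(0) = 4
A²[1,2] = (-2)(0) + (0)(2) = 0
A²[2,1] = (0)(-2) + (2)(0) = 0
A²[2,2] = (0)(0) + (2)(2) = 4
A² = 
  [  4,   0]
  [  0,   4]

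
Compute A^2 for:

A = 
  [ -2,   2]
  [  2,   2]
A² = A·A:
A²[1,1] = (-2)(-2) + (2)(2) = 8
A²[1,2] = (-2)(2) + (2)(2) = 0
A²[2,1] = (2)(-2) + (2)(2) = 0
A²[2,2] = (2)(2) + (2)(2) = 8
A² = 
  [  8,   0]
  [  0,   8]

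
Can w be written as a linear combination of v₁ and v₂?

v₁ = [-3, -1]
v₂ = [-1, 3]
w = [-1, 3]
Yes

Form the augmented matrix and row-reduce:
[v₁|v₂|w] = 
  [ -3,  -1,  -1]
  [ -1,   3,   3]
R2 → R2 - (1/3)·R1
REF = 
  [  -3,   -1,   -1]
  [   0, 10/3, 10/3]

No row of the form [0 0 | nonzero], so the system is consistent. Back-substitution gives c₁ = 0, c₂ = 1: w = (0)·v₁ + (1)·v₂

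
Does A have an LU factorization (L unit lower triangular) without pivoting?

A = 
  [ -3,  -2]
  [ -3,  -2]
Yes.
A[1,1] = -3 ≠ 0, so Gaussian elimination proceeds without a row swap: multiplier ℓ₂₁ = (-3)/(-3) = 1, and U[2,2] = -2 - (1)(-2) = 0.
L = 
  [  1,   0]
  [  1,   1]
U = 
  [ -3,  -2]
  [  0,   0]
Check row 2 of LU: [(1)(-3), (1)(-2) + 0] = [-3, -2] = row 2 of A ✓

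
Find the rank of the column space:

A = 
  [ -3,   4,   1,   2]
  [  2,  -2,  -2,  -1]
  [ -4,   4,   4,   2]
Row reduce:
R2 → R2 + (2/3)·R1
R3 → R3 - (4/3)·R1
R3 → R3 + (2)·R2
REF = 
  [  -3,    4,    1,    2]
  [   0,  2/3, -4/3,  1/3]
  [   0,    0,    0,    0]
Pivot columns: 1, 2 → 2 pivots.
dim(Col(A)) = number of pivot columns = 2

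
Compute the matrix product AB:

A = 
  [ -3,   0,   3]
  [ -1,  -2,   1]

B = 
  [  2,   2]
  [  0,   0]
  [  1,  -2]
A is 2×3 and B is 3×2, so AB is 2×2. Each entry is (row of A)·(column of B):
AB[1,1] = (-3)(2) + (0)(0) + (3)(1) = -3
AB[1,2] = (-3)(2) + (0)(0) + (3)(-2) = -12
AB[2,1] = (-1)(2) + (-2)(0) + (1)(1) = -1
AB[2,2] = (-1)(2) + (-2)(0) + (1)(-2) = -4

AB = 
  [ -3, -12]
  [ -1,  -4]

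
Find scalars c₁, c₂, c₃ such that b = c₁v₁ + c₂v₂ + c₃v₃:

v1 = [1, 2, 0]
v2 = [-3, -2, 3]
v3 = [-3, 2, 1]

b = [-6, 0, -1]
c1 = -3, c2 = -1, c3 = 2

b = -3·v1 + -1·v2 + 2·v3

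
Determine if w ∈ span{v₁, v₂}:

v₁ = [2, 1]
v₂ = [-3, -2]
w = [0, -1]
Yes

Form the augmented matrix and row-reduce:
[v₁|v₂|w] = 
  [  2,  -3,   0]
  [  1,  -2,  -1]
R2 → R2 - (1/2)·R1
REF = 
  [   2,   -3,    0]
  [   0, -1/2,   -1]

No row of the form [0 0 | nonzero], so the system is consistent. Back-substitution gives c₁ = 3, c₂ = 2: w = (3)·v₁ + (2)·v₂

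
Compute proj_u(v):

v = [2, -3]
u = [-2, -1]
v·u = (2)(-2) + (-3)(-1) = -1
u·u = (-2)² + (-1)² = 5
proj_u(v) = (v·u / u·u) × u = (-1/5) × u

proj_u(v) = [2/5, 1/5]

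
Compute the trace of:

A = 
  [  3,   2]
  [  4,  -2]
1

tr(A) = 3 + -2 = 1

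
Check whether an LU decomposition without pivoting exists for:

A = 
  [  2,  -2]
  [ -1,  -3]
Yes.
A[1,1] = 2 ≠ 0, so Gaussian elimination proceeds without a row swap: multiplier ℓ₂₁ = (-1)/(2) = -1/2, and U[2,2] = -3 - (-1/2)(-2) = -4.
L = 
  [   1,    0]
  [-1/2,    1]
U = 
  [  2,  -2]
  [  0,  -4]
Check row 2 of LU: [(-1/2)(2), (-1/2)(-2) + (-4)] = [-1, -3] = row 2 of A ✓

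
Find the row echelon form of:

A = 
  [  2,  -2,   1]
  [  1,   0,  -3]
Row operations:
R2 → R2 - (1/2)·R1

Resulting echelon form:
REF = 
  [   2,   -2,    1]
  [   0,    1, -7/2]

Rank = 2 (number of non-zero pivot rows).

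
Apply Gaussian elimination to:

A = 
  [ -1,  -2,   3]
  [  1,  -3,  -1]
Row operations:
R2 → R2 + (1)·R1

Resulting echelon form:
REF = 
  [ -1,  -2,   3]
  [  0,  -5,   2]

Rank = 2 (number of non-zero pivot rows).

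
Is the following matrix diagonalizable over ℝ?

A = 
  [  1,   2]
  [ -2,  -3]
No

tr(A) = -2, det(A) = 1
Characteristic polynomial: λ² - tr(A)λ + det(A) = λ² + 2λ + 1
λ² + 2λ + 1 = (λ + 1)²
Eigenvalues: -1, -1
λ=-1: alg. mult. = 2, geom. mult. = 2 - rank(A - (-1)I) = 2 - 1 = 1
Sum of geometric multiplicities = 1 < n = 2, so there aren't enough independent eigenvectors.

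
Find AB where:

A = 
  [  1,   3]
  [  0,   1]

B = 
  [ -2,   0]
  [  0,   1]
AB = 
  [ -2,   3]
  [  0,   1]

A is 2×2 and B is 2×2, so AB is 2×2. Each entry is (row of A)·(column of B):
AB[1,1] = (1)(-2) + (3)(0) = -2
AB[1,2] = (1)(0) + (3)(1) = 3
AB[2,1] = (0)(-2) + (1)(0) = 0
AB[2,2] = (0)(0) + (1)(1) = 1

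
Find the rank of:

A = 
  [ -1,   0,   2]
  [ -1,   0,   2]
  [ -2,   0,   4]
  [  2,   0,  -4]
Row reduce:
R2 → R2 - (1)·R1
R3 → R3 - (2)·R1
R4 → R4 + (2)·R1
REF = 
  [ -1,   0,   2]
  [  0,   0,   0]
  [  0,   0,   0]
  [  0,   0,   0]
Pivot columns: 1 → 1 pivot.

rank(A) = 1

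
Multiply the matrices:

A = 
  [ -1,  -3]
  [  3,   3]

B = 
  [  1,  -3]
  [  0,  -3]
A is 2×2 and B is 2×2, so AB is 2×2. Each entry is (row of A)·(column of B):
AB[1,1] = (-1)(1) + (-3)(0) = -1
AB[1,2] = (-1)(-3) + (-3)(-3) = 12
AB[2,1] = (3)(1) + (3)(0) = 3
AB[2,2] = (3)(-3) + (3)(-3) = -18

AB = 
  [ -1,  12]
  [  3, -18]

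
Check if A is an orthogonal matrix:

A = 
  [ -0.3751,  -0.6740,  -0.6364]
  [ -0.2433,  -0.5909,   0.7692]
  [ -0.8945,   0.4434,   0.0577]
Yes

AᵀA = 
  [  1,   0,   0]
  [  0,   1,   0]
  [  0,   0,   1]
≈ I (equal to I up to the 4-dp rounding of the entries)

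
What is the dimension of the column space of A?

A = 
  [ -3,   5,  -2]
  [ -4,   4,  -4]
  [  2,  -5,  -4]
Row reduce:
R2 → R2 - (4/3)·R1
R3 → R3 + (2/3)·R1
R3 → R3 - (5/8)·R2
REF = 
  [  -3,    5,   -2]
  [   0, -8/3, -4/3]
  [   0,    0, -9/2]
Pivot columns: 1, 2, 3 → 3 pivots.
dim(Col(A)) = number of pivot columns = 3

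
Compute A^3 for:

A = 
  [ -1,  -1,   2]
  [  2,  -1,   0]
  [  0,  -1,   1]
A² = A·A:
A²[1,1] = (-1)(-1) + (-1)(2) + (2)(0) = -1
A²[1,2] = (-1)(-1) + (-1)(-1) + (2)(-1) = 0
A²[1,3] = (-1)(2) + (-1)(0) + (2)(1) = 0
A²[2,1] = (2)(-1) + (-1)(2) + (0)(0) = -4
A²[2,2] = (2)(-1) + (-1)(-1) + (0)(-1) = -1
A²[2,3] = (2)(2) + (-1)(0) + (0)(1) = 4
A²[3,1] = (0)(-1) + (-1)(2) + (1)(0) = -2
A²[3,2] = (0)(-1) + (-1)(-1) + (1)(-1) = 0
A²[3,3] = (0)(2) + (-1)(0) + (1)(1) = 1
A² = 
  [ -1,   0,   0]
  [ -4,  -1,   4]
  [ -2,   0,   1]

A^3 = A^2·A:
A^3[1,1] = (-1)(-1) + (0)(2) + (0)(0) = 1
A^3[1,2] = (-1)(-1) + (0)(-1) + (0)(-1) = 1
A^3[1,3] = (-1)(2) + (0)(0) + (0)(1) = -2
A^3[2,1] = (-4)(-1) + (-1)(2) + (4)(0) = 2
A^3[2,2] = (-4)(-1) + (-1)(-1) + (4)(-1) = 1
A^3[2,3] = (-4)(2) + (-1)(0) + (4)(1) = -4
A^3[3,1] = (-2)(-1) + (0)(2) + (1)(0) = 2
A^3[3,2] = (-2)(-1) + (0)(-1) + (1)(-1) = 1
A^3[3,3] = (-2)(2) + (0)(0) + (1)(1) = -3
A^3 = 
  [  1,   1,  -2]
  [  2,   1,  -4]
  [  2,   1,  -3]

Therefore
A^3 = 
  [  1,   1,  -2]
  [  2,   1,  -4]
  [  2,   1,  -3]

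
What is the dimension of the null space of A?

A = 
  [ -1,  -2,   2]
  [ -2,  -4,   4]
nullity(A) = 2

Row reduce:
R2 → R2 - (2)·R1
REF = 
  [ -1,  -2,   2]
  [  0,   0,   0]
Pivot columns: 1 → 1 pivot.
rank(A) = 1, so nullity(A) = 3 - 1 = 2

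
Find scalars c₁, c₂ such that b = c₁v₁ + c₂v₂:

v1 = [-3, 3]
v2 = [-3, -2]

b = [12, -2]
c1 = -2, c2 = -2

b = -2·v1 + -2·v2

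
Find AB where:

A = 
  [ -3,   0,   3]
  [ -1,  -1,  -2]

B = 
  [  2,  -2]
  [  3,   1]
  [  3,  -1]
A is 2×3 and B is 3×2, so AB is 2×2. Each entry is (row of A)·(column of B):
AB[1,1] = (-3)(2) + (0)(3) + (3)(3) = 3
AB[1,2] = (-3)(-2) + (0)(1) + (3)(-1) = 3
AB[2,1] = (-1)(2) + (-1)(3) + (-2)(3) = -11
AB[2,2] = (-1)(-2) + (-1)(1) + (-2)(-1) = 3

AB = 
  [  3,   3]
  [-11,   3]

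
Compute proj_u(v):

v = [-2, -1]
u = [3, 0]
v·u = (-2)(3) + (-1)(0) = -6
u·u = (3)² + (0)² = 9
proj_u(v) = (v·u / u·u) × u = (-6/9) × u = (-2/3) × u

proj_u(v) = [-2, 0]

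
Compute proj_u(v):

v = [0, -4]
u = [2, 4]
proj_u(v) = [-8/5, -16/5]

v·u = (0)(2) + (-4)(4) = -16
u·u = (2)² + (4)² = 20
proj_u(v) = (v·u / u·u) × u = (-16/20) × u = (-4/5) × u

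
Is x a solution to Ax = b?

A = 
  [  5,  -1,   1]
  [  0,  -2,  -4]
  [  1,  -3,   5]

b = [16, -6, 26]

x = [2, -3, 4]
No

Ax = [17, -10, 31] ≠ b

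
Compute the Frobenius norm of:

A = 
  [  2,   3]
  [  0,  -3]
||A||_F = 4.69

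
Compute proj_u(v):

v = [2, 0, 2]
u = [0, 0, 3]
v·u = (2)(0) + (0)(0) + (2)(3) = 6
u·u = (0)² + (0)² + (3)² = 9
proj_u(v) = (v·u / u·u) × u = (6/9) × u = (2/3) × u

proj_u(v) = [0, 0, 2]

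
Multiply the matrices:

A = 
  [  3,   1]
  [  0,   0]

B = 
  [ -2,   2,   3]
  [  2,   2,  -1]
A is 2×2 and B is 2×3, so AB is 2×3. Each entry is (row of A)·(column of B):
AB[1,1] = (3)(-2) + (1)(2) = -4
AB[1,2] = (3)(2) + (1)(2) = 8
AB[1,3] = (3)(3) + (1)(-1) = 8
AB[2,1] = (0)(-2) + (0)(2) = 0
AB[2,2] = (0)(2) + (0)(2) = 0
AB[2,3] = (0)(3) + (0)(-1) = 0

AB = 
  [ -4,   8,   8]
  [  0,   0,   0]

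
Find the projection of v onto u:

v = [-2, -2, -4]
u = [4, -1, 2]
v·u = (-2)(4) + (-2)(-1) + (-4)(2) = -14
u·u = (4)² + (-1)² + (2)² = 21
proj_u(v) = (v·u / u·u) × u = (-14/21) × u = (-2/3) × u

proj_u(v) = [-8/3, 2/3, -4/3]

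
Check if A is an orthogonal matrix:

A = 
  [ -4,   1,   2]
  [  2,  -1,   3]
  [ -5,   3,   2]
No

AᵀA = 
  [ 45, -21, -12]
  [-21,  11,   5]
  [-12,   5,  17]
≠ I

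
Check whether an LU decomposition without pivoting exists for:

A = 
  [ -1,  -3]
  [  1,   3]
Yes.
A[1,1] = -1 ≠ 0, so Gaussian elimination proceeds without a row swap: multiplier ℓ₂₁ = (1)/(-1) = -1, and U[2,2] = 3 - (-1)(-3) = 0.
L = 
  [  1,   0]
  [ -1,   1]
U = 
  [ -1,  -3]
  [  0,   0]
Check row 2 of LU: [(-1)(-1), (-1)(-3) + 0] = [1, 3] = row 2 of A ✓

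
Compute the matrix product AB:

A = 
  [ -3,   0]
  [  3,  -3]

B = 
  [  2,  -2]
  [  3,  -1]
AB = 
  [ -6,   6]
  [ -3,  -3]

A is 2×2 and B is 2×2, so AB is 2×2. Each entry is (row of A)·(column of B):
AB[1,1] = (-3)(2) + (0)(3) = -6
AB[1,2] = (-3)(-2) + (0)(-1) = 6
AB[2,1] = (3)(2) + (-3)(3) = -3
AB[2,2] = (3)(-2) + (-3)(-1) = -3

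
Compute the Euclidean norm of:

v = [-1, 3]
3.162

||v||₂ = √((-1)² + (3)²) = √10 = 3.162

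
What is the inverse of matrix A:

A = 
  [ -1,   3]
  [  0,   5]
det(A) = (-1)(5) - (3)(0) = -5
For a 2×2 matrix, A⁻¹ = (1/det(A)) · [[d, -b], [-c, a]]
    = (-1/5) · [[5, -3], [0, -1]]

A⁻¹ = 
  [ -1, 3/5]
  [  0, 1/5]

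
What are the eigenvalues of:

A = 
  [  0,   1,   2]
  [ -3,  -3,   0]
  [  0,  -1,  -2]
Characteristic polynomial: det(λI - A) = λ³ + 5λ² + 9λ
The constant term is 0, so λ = 0 is a root: p(λ) = λ(λ² + 5λ + 9)
λ² + 5λ + 9 = 0  ⇒  λ = (-5 ± √((5)² - 4·(9)))/2 = (-5 ± √(-11))/2
  = (-5 + i√11)/2,  (-5 - i√11)/2

λ = 0, (-5 + i√11)/2, (-5 - i√11)/2  (≈ 0, -2.5 + 1.658i, -2.5 - 1.658i)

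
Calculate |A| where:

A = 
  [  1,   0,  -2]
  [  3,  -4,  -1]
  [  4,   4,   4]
Cofactor expansion along row 1:
det(A) = (1)·((-4)(4) - (-1)(4)) - (0)·((3)(4) - (-1)(4)) + (-2)·((3)(4) - (-4)(4))
  = (1)(-12) - (0)(16) + (-2)(28)
  = -68

det(A) = -68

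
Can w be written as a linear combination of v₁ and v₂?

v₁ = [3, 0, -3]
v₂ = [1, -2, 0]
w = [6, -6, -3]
Yes

Form the augmented matrix and row-reduce:
[v₁|v₂|w] = 
  [  3,   1,   6]
  [  0,  -2,  -6]
  [ -3,   0,  -3]
R3 → R3 + (1)·R1
R3 → R3 + (1/2)·R2
REF = 
  [  3,   1,   6]
  [  0,  -2,  -6]
  [  0,   0,   0]

No row of the form [0 0 | nonzero], so the system is consistent. Back-substitution gives c₁ = 1, c₂ = 3: w = (1)·v₁ + (3)·v₂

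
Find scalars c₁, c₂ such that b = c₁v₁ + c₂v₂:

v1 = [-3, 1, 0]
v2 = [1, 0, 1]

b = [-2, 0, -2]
c1 = 0, c2 = -2

b = 0·v1 + -2·v2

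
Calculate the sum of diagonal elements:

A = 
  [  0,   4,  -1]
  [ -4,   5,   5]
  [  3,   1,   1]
6

tr(A) = 0 + 5 + 1 = 6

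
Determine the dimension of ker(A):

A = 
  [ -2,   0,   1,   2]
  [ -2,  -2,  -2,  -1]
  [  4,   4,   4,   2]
nullity(A) = 2

Row reduce:
R2 → R2 - (1)·R1
R3 → R3 + (2)·R1
R3 → R3 + (2)·R2
REF = 
  [ -2,   0,   1,   2]
  [  0,  -2,  -3,  -3]
  [  0,   0,   0,   0]
Pivot columns: 1, 2 → 2 pivots.
rank(A) = 2, so nullity(A) = 4 - 2 = 2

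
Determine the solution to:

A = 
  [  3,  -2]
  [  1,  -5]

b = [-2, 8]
Row reduce the augmented matrix [A|b]:
R2 → R2 - (1/3)·R1
REF = 
  [    3,    -2,    -2]
  [    0, -13/3,  26/3]

Back-substitution:
x₂ = (26/3) / (-13/3) = -2
x₁ = (-2 - (-2)(-2)) / 3 = -2

x = [-2, -2]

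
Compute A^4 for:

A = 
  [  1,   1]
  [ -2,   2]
A^4 = 
  [-17,   3]
  [ -6, -14]

A² = A·A:
A²[1,1] = (1)(1) + (1)(-2) = -1
A²[1,2] = (1)(1) + (1)(2) = 3
A²[2,1] = (-2)(1) + (2)(-2) = -6
A²[2,2] = (-2)(1) + (2)(2) = 2
A² = 
  [ -1,   3]
  [ -6,   2]

A^3 = A^2·A:
A^3[1,1] = (-1)(1) + (3)(-2) = -7
A^3[1,2] = (-1)(1) + (3)(2) = 5
A^3[2,1] = (-6)(1) + (2)(-2) = -10
A^3[2,2] = (-6)(1) + (2)(2) = -2
A^3 = 
  [ -7,   5]
  [-10,  -2]

A^4 = A^3·A:
A^4[1,1] = (-7)(1) + (5)(-2) = -17
A^4[1,2] = (-7)(1) + (5)(2) = 3
A^4[2,1] = (-10)(1) + (-2)(-2) = -6
A^4[2,2] = (-10)(1) + (-2)(2) = -14
A^4 = 
  [-17,   3]
  [ -6, -14]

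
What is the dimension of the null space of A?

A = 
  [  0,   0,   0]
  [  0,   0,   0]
nullity(A) = 3

Row reduce:
(no row operations needed)
REF = 
  [  0,   0,   0]
  [  0,   0,   0]
Pivot columns: none → 0 pivots.
rank(A) = 0, so nullity(A) = 3 - 0 = 3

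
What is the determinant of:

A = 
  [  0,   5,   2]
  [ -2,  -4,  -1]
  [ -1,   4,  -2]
Cofactor expansion along row 1:
det(A) = (0)·((-4)(-2) - (-1)(4)) - (5)·((-2)(-2) - (-1)(-1)) + (2)·((-2)(4) - (-4)(-1))
  = (0)(12) - (5)(3) + (2)(-12)
  = -39

det(A) = -39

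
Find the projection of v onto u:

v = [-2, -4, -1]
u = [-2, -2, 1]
v·u = (-2)(-2) + (-4)(-2) + (-1)(1) = 11
u·u = (-2)² + (-2)² + (1)² = 9
proj_u(v) = (v·u / u·u) × u = (11/9) × u

proj_u(v) = [-22/9, -22/9, 11/9]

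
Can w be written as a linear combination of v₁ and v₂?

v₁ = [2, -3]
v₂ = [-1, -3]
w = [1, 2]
Yes

Form the augmented matrix and row-reduce:
[v₁|v₂|w] = 
  [  2,  -1,   1]
  [ -3,  -3,   2]
R2 → R2 + (3/2)·R1
REF = 
  [   2,   -1,    1]
  [   0, -9/2,  7/2]

No row of the form [0 0 | nonzero], so the system is consistent. Back-substitution gives c₁ = 1/9, c₂ = -7/9: w = (1/9)·v₁ + (-7/9)·v₂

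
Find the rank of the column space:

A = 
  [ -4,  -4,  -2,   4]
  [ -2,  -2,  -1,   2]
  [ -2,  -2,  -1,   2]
Row reduce:
R2 → R2 - (1/2)·R1
R3 → R3 - (1/2)·R1
REF = 
  [ -4,  -4,  -2,   4]
  [  0,   0,   0,   0]
  [  0,   0,   0,   0]
Pivot columns: 1 → 1 pivot.
dim(Col(A)) = number of pivot columns = 1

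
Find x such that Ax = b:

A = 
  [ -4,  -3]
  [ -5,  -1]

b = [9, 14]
x = [-3, 1]

Row reduce the augmented matrix [A|b]:
R2 → R2 - (5/4)·R1
REF = 
  [  -4,   -3,    9]
  [   0, 11/4, 11/4]

Back-substitution:
x₂ = (11/4) / (11/4) = 1
x₁ = (9 - (-3)(1)) / (-4) = -3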